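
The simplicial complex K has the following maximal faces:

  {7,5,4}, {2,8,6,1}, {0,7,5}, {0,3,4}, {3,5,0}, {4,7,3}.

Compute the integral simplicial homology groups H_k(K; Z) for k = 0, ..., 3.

Order the vertices as 0 < 1 < 2 < 3 < 4 < 5 < 6 < 7 < 8. Listing each simplex with vertices in this order, K has dimension 3 with simplices:

  0-simplices (9): [0], [1], [2], [3], [4], [5], [6], [7], [8]
  1-simplices (16): [0,3], [0,4], [0,5], [0,7], [1,2], [1,6], [1,8], [2,6], [2,8], [3,4], [3,5], [3,7], [4,5], [4,7], [5,7], [6,8]
  2-simplices (9): [0,3,4], [0,3,5], [0,5,7], [1,2,6], [1,2,8], [1,6,8], [2,6,8], [3,4,7], [4,5,7]
  3-simplices (1): [1,2,6,8]

Hence C_0 ≅ Z^9, C_1 ≅ Z^16, C_2 ≅ Z^9, C_3 ≅ Z^1.

The boundary map ∂_1: C_1 → C_0 is given by ∂[p,q] = [q] − [p]. For instance
  ∂[3,7] = [7] − [3].
The resulting 9×16 matrix has rank 7, and its Smith normal form has invariant factors (1,1,1,1,1,1,1).

∂_2: C_2 → C_1 sends each 2-simplex [p,q,r] to [q,r] − [p,r] + [p,q]. For instance
  ∂[0,3,4] = [3,4] − [0,4] + [0,3],
  ∂[1,2,6] = [2,6] − [1,6] + [1,2].
As a 16×9 matrix over Z this has rank 8, with invariant factors (1,1,1,1,1,1,1,1).

The boundary map ∂_3: C_3 → C_2 sends each 3-simplex σ to the alternating sum Σ_i (−1)^i (σ with its i-th vertex removed). For instance
  ∂[1,2,6,8] = [2,6,8] − [1,6,8] + [1,2,8] − [1,2,6].
This gives a 9×1 integer matrix of rank 1; reducing to Smith normal form yields diagonal entries (1).

Reading off H_k = ker ∂_k / im ∂_{k+1}:

  H_0: rank C_0 − rank ∂_1 = 9 − 7 = 2, and the invariant factors of ∂_1 are all 1, so H_0 = Z^2.
  H_1: rank ker ∂_1 − rank ∂_2 = (16 − 7) − 8 = 1, and the invariant factors of ∂_2 are all 1, so H_1 = Z.
  H_2: rank ker ∂_2 − rank ∂_3 = (9 − 8) − 1 = 0, and the invariant factors of ∂_3 are all 1, so H_2 = 0.
  H_3: rank ker ∂_3 − rank ∂_4 = (1 − 1) − 0 = 0, and there is no ∂_4, so H_3 = 0.

As a check, the Euler characteristic is 9 − 16 + 9 − 1 = 1, which agrees with 2 − 1 + 0 − 0 = 1.

H_0 ≅ Z^2,  H_1 ≅ Z,  H_2 = 0,  H_3 = 0.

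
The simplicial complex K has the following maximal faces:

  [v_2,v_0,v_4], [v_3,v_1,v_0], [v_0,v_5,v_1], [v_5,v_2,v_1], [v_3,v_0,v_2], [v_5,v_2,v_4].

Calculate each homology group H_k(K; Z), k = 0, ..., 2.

H_0 = Z,  H_1 = Z,  H_2 = 0.

We work with the vertex ordering v_0 < v_1 < v_2 < v_3 < v_4 < v_5. The simplices of K, each written with vertices in increasing order, are:

  0-simplices (6): [v_0], [v_1], [v_2], [v_3], [v_4], [v_5]
  1-simplices (12): [v_0,v_1], [v_0,v_2], [v_0,v_3], [v_0,v_4], [v_0,v_5], [v_1,v_2], [v_1,v_3], [v_1,v_5], [v_2,v_3], [v_2,v_4], [v_2,v_5], [v_4,v_5]
  2-simplices (6): [v_0,v_1,v_3], [v_0,v_1,v_5], [v_0,v_2,v_3], [v_0,v_2,v_4], [v_1,v_2,v_5], [v_2,v_4,v_5]

so the chain groups are C_0 ≅ Z^6, C_1 ≅ Z^12, C_2 ≅ Z^6.

∂_1: C_1 → C_0 maps an edge to its endpoints' difference, ∂[p,q] = q − p. For instance
  ∂[v_1,v_5] = [v_5] − [v_1].
The 6×12 boundary matrix has rank 5 and Smith normal form diag(1,1,1,1,1).

The boundary map ∂_2: C_2 → C_1 sends each 2-simplex [p,q,r] to [q,r] − [p,r] + [p,q]. For instance
  ∂[v_0,v_1,v_3] = [v_1,v_3] − [v_0,v_3] + [v_0,v_1],
  ∂[v_0,v_2,v_3] = [v_2,v_3] − [v_0,v_3] + [v_0,v_2].
The resulting 12×6 matrix has rank 6, and its Smith normal form has invariant factors (1,1,1,1,1,1).

From H_k ≅ ker(∂_k) / im(∂_{k+1}) we obtain:

  H_0: rank C_0 − rank ∂_1 = 6 − 5 = 1, and the invariant factors of ∂_1 are all 1, so H_0 ≅ Z.
  H_1: rank ker ∂_1 − rank ∂_2 = (12 − 5) − 6 = 1, and the invariant factors of ∂_2 are all 1, so H_1 ≅ Z.
  H_2: rank ker ∂_2 − rank ∂_3 = (6 − 6) − 0 = 0, and there is no ∂_3, so H_2 ≅ 0.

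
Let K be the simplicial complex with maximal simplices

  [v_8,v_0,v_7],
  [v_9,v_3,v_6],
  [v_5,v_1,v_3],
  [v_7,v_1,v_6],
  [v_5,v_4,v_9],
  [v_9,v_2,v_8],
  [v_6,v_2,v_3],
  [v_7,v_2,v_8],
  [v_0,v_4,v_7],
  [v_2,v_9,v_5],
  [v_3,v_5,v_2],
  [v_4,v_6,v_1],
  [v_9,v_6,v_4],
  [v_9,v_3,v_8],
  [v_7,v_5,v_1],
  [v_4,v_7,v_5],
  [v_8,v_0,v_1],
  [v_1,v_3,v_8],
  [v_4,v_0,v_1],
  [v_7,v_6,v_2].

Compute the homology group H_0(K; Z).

K has 10 vertices, 30 edges, 20 triangles.
rank ∂_0 = 0, rank ∂_1 = 9 ⇒ b_0 = 10 − 0 − 9 = 1; all invariant factors of ∂_1 are 1 so no torsion. So H_0 = Z.

H_0 = Z.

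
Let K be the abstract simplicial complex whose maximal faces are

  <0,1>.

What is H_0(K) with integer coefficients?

We work with the vertex ordering 0 < 1. The simplices of K, each written with vertices in increasing order, are:

  0-simplices (2): [0], [1]
  1-simplices (1): [0,1]

giving chain groups C_0 ≅ Z^2, C_1 ≅ Z^1.

∂_1: C_1 → C_0 sends each edge [p,q] (with p < q) to q − p.
The resulting 2×1 matrix has rank 1, and its Smith normal form has invariant factors (1).

Computing H_k = (kernel of ∂_k) / (image of ∂_{k+1}):

  H_0: rank C_0 − rank ∂_1 = 2 − 1 = 1, and the invariant factors of ∂_1 are all 1, so H_0 = Z.

H_0 ≅ Z.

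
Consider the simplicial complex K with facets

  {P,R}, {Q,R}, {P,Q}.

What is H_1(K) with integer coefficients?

Take the total order P < Q < R on the vertex set. Then K (dimension 1) consists of the simplices:

  0-simplices (3): P, Q, R
  1-simplices (3): PQ, PR, QR

so the chain groups are C_0 ≅ Z^3, C_1 ≅ Z^3.

Boundary ∂_1: C_1 → C_0 maps an edge to its endpoints' difference, ∂[p,q] = q − p. For instance
  ∂QR = R − Q.
As a 3×3 matrix over Z this has rank 2, with invariant factors (1,1).

From H_k ≅ ker(∂_k) / im(∂_{k+1}) we obtain:

  H_1: rank ker ∂_1 − rank ∂_2 = (3 − 2) − 0 = 1, and there is no ∂_2, so H_1 = Z.

H_1 = Z.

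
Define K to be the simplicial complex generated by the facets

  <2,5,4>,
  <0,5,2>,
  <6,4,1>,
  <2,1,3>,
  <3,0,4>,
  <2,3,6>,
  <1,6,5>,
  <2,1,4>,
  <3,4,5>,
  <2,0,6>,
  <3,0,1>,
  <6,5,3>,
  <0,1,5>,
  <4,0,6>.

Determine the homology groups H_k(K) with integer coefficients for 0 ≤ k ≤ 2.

K has 7 vertices, 21 edges, 14 triangles.
rank ∂_0 = 0, rank ∂_1 = 6 ⇒ b_0 = 7 − 0 − 6 = 1; all invariant factors of ∂_1 are 1 so no torsion. So H_0 = Z.
rank ∂_1 = 6, rank ∂_2 = 13 ⇒ b_1 = 21 − 6 − 13 = 2; all invariant factors of ∂_2 are 1 so no torsion. So H_1 = Z^2.
rank ∂_2 = 13, rank ∂_3 = 0 ⇒ b_2 = 14 − 13 − 0 = 1. So H_2 = Z.

H_0 ≅ Z,  H_1 ≅ Z^2,  H_2 ≅ Z.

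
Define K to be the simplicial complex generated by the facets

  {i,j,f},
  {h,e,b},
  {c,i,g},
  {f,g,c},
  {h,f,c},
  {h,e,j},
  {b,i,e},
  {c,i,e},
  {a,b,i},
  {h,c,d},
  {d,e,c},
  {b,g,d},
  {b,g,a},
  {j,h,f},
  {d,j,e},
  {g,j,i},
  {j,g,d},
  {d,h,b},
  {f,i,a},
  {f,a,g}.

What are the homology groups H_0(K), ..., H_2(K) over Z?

H_0 ≅ Z,  H_1 ≅ Z ⊕ Z_2,  H_2 = 0.

Take the total order a < b < c < d < e < f < g < h < i < j on the vertex set. Then K (dimension 2) consists of the simplices:

  0-simplices (10): a, b, c, d, e, f, g, h, i, j
  1-simplices (30): ab, af, ag, ai, bd, be, bg, bh, bi, cd, ce, cf, cg, ch, ci, de, dg, dh, dj, eh, ei, ej, fg, fh, fi, fj, gi, gj, hj, ij
  2-simplices (20): abg, abi, afg, afi, bdg, bdh, beh, bei, cde, cdh, cei, cfg, cfh, cgi, dej, dgj, ehj, fhj, fij, gij

so the chain groups are C_0 ≅ Z^10, C_1 ≅ Z^30, C_2 ≅ Z^20.

∂_1: C_1 → C_0 maps an edge to its endpoints' difference, ∂[p,q] = q − p. For instance
  ∂cd = d − c.
As a 10×30 matrix over Z this has rank 9, with invariant factors (1,1,1,1,1,1,1,1,1).

The boundary map ∂_2: C_2 → C_1 sends each 2-simplex [p,q,r] to [q,r] − [p,r] + [p,q]. For instance
  ∂afi = fi − ai + af,
  ∂abg = bg − ag + ab.
This gives a 30×20 integer matrix of rank 20; reducing to Smith normal form yields diagonal entries (1,1,1,1,1,1,1,1,1,1,1,1,1,1,1,1,1,1,1,2).

From H_k ≅ ker(∂_k) / im(∂_{k+1}) we obtain:

  H_0: rank C_0 − rank ∂_1 = 10 − 9 = 1, and the invariant factors of ∂_1 are all 1, so H_0 = Z.
  H_1: rank ker ∂_1 − rank ∂_2 = (30 − 9) − 20 = 1, and ∂_2 has invariant factor 2 > 1, so H_1 = Z ⊕ Z_2.
  H_2: rank ker ∂_2 − rank ∂_3 = (20 − 20) − 0 = 0, and there is no ∂_3, so H_2 = 0.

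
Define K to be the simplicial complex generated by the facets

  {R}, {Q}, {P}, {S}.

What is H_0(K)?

H_0 = Z^4.

We work with the vertex ordering P < Q < R < S. The simplices of K, each written with vertices in increasing order, are:

  0-simplices (4): P, Q, R, S

so the chain groups are C_0 ≅ Z^4.

From H_k ≅ ker(∂_k) / im(∂_{k+1}) we obtain:

  H_0: rank C_0 − rank ∂_1 = 4 − 0 = 4, and there is no ∂_1, so H_0 = Z^4.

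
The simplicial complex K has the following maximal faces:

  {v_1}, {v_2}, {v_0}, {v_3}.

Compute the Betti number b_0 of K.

b_0 = 4.

We work with the vertex ordering v_0 < v_1 < v_2 < v_3. The simplices of K, each written with vertices in increasing order, are:

  0-simplices (4): [v_0], [v_1], [v_2], [v_3]

so the chain groups are C_0 ≅ Z^4.

From H_k ≅ ker(∂_k) / im(∂_{k+1}) we obtain:

  H_0: rank C_0 − rank ∂_1 = 4 − 0 = 4, and there is no ∂_1, so H_0 = Z^4.

Hence the Betti numbers are b_0 = 4.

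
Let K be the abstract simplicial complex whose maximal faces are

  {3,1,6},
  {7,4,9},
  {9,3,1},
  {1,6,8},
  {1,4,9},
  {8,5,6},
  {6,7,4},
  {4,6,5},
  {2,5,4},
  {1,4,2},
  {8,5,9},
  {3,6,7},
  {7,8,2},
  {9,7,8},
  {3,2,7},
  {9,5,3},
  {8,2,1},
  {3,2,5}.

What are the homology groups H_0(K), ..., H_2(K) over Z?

H_0 ≅ Z,  H_1 ≅ Z^2,  H_2 ≅ Z.

K has 9 vertices, 27 edges, 18 triangles.
rank ∂_0 = 0, rank ∂_1 = 8 ⇒ b_0 = 9 − 0 − 8 = 1; all invariant factors of ∂_1 are 1 so no torsion. So H_0 = Z.
rank ∂_1 = 8, rank ∂_2 = 17 ⇒ b_1 = 27 − 8 − 17 = 2; all invariant factors of ∂_2 are 1 so no torsion. So H_1 = Z^2.
rank ∂_2 = 17, rank ∂_3 = 0 ⇒ b_2 = 18 − 17 − 0 = 1. So H_2 = Z.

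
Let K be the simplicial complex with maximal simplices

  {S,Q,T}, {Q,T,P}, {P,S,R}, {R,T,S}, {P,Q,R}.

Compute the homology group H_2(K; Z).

Take the total order P < Q < R < S < T on the vertex set. Then K (dimension 2) consists of the simplices:

  0-simplices (5): P, Q, R, S, T
  1-simplices (10): PQ, PR, PS, PT, QR, QS, QT, RS, RT, ST
  2-simplices (5): PQR, PQT, PRS, QST, RST

Hence C_0 ≅ Z^5, C_1 ≅ Z^10, C_2 ≅ Z^5.

The boundary map ∂_1: C_1 → C_0 maps an edge to its endpoints' difference, ∂[p,q] = q − p.
The 5×10 boundary matrix has rank 4 and Smith normal form diag(1,1,1,1).

Boundary ∂_2: C_2 → C_1 maps a triangle to the signed sum of its edges. For instance
  ∂PQR = QR − PR + PQ,
  ∂PRS = RS − PS + PR.
The resulting 10×5 matrix has rank 5, and its Smith normal form has invariant factors (1,1,1,1,1).

Now H_k = ker ∂_k / im ∂_{k+1}, so:

  H_2: rank ker ∂_2 − rank ∂_3 = (5 − 5) − 0 = 0, and there is no ∂_3, so H_2 = 0.

H_2 ≅ 0.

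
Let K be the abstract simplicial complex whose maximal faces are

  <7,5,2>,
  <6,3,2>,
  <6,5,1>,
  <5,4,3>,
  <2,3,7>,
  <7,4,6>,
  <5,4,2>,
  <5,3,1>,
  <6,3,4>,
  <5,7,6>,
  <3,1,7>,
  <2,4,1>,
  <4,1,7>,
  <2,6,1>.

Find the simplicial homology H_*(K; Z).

We work with the vertex ordering 1 < 2 < 3 < 4 < 5 < 6 < 7. The simplices of K, each written with vertices in increasing order, are:

  0-simplices (7): [1], [2], [3], [4], [5], [6], [7]
  1-simplices (21): [1,2], [1,3], [1,4], [1,5], [1,6], [1,7], [2,3], [2,4], [2,5], [2,6], [2,7], [3,4], [3,5], [3,6], [3,7], [4,5], [4,6], [4,7], [5,6], [5,7], [6,7]
  2-simplices (14): [1,2,4], [1,2,6], [1,3,5], [1,3,7], [1,4,7], [1,5,6], [2,3,6], [2,3,7], [2,4,5], [2,5,7], [3,4,5], [3,4,6], [4,6,7], [5,6,7]

so the chain groups are C_0 ≅ Z^7, C_1 ≅ Z^21, C_2 ≅ Z^14.

The boundary map ∂_1: C_1 → C_0 is given by ∂[p,q] = [q] − [p].
The 7×21 boundary matrix has rank 6 and Smith normal form diag(1,1,1,1,1,1).

The boundary map ∂_2: C_2 → C_1 acts by ∂[p,q,r] = [q,r] − [p,r] + [p,q]. For instance
  ∂[4,6,7] = [6,7] − [4,7] + [4,6],
  ∂[1,3,7] = [3,7] − [1,7] + [1,3].
The 21×14 boundary matrix has rank 13 and Smith normal form diag(1,1,1,1,1,1,1,1,1,1,1,1,1).

Reading off H_k = ker ∂_k / im ∂_{k+1}:

  H_0: rank C_0 − rank ∂_1 = 7 − 6 = 1, and the invariant factors of ∂_1 are all 1, so H_0 ≅ Z.
  H_1: rank ker ∂_1 − rank ∂_2 = (21 − 6) − 13 = 2, and the invariant factors of ∂_2 are all 1, so H_1 ≅ Z^2.
  H_2: rank ker ∂_2 − rank ∂_3 = (14 − 13) − 0 = 1, and there is no ∂_3, so H_2 ≅ Z.

H_0 = Z,  H_1 = Z^2,  H_2 = Z.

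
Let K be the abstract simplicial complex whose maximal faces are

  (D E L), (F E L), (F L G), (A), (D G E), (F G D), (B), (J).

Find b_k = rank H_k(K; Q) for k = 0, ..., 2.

Order the vertices as A < B < D < E < F < G < J < L. Listing each simplex with vertices in this order, K has dimension 2 with simplices:

  0-simplices (8): A, B, D, E, F, G, J, L
  1-simplices (10): DE, DF, DG, DL, EF, EG, EL, FG, FL, GL
  2-simplices (5): DEG, DEL, DFG, EFL, FGL

giving chain groups C_0 ≅ Z^8, C_1 ≅ Z^10, C_2 ≅ Z^5.

The boundary map ∂_1: C_1 → C_0 is given by ∂[p,q] = [q] − [p].
The resulting 8×10 matrix has rank 4, and its Smith normal form has invariant factors (1,1,1,1).

∂_2: C_2 → C_1 maps a triangle to the signed sum of its edges. For instance
  ∂DEG = EG − DG + DE,
  ∂DEL = EL − DL + DE.
The 10×5 boundary matrix has rank 5 and Smith normal form diag(1,1,1,1,1).

From H_k ≅ ker(∂_k) / im(∂_{k+1}) we obtain:

  H_0: rank C_0 − rank ∂_1 = 8 − 4 = 4, and the invariant factors of ∂_1 are all 1, so H_0 = Z^4.
  H_1: rank ker ∂_1 − rank ∂_2 = (10 − 4) − 5 = 1, and the invariant factors of ∂_2 are all 1, so H_1 = Z.
  H_2: rank ker ∂_2 − rank ∂_3 = (5 − 5) − 0 = 0, and there is no ∂_3, so H_2 = 0.

(K is a triangulation of the disjoint union of the Möbius band and a set of 3 points.)

Hence the Betti numbers are b_0 = 4, b_1 = 1, b_2 = 0.

b_0 = 4, b_1 = 1, b_2 = 0.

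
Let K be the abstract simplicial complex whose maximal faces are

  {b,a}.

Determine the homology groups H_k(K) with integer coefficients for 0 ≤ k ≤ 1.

Order the vertices as a < b. Listing each simplex with vertices in this order, K has dimension 1 with simplices:

  0-simplices (2): a, b
  1-simplices (1): ab

giving chain groups C_0 ≅ Z^2, C_1 ≅ Z^1.

Boundary ∂_1: C_1 → C_0 sends each edge [p,q] (with p < q) to q − p.
This gives a 2×1 integer matrix of rank 1; reducing to Smith normal form yields diagonal entries (1).

From H_k ≅ ker(∂_k) / im(∂_{k+1}) we obtain:

  H_0: rank C_0 − rank ∂_1 = 2 − 1 = 1, and the invariant factors of ∂_1 are all 1, so H_0 = Z.
  H_1: rank ker ∂_1 − rank ∂_2 = (1 − 1) − 0 = 0, and there is no ∂_2, so H_1 = 0.

H_0 = Z,  H_1 = 0.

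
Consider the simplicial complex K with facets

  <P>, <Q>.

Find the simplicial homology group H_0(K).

Order the vertices as P < Q. Listing each simplex with vertices in this order, K has dimension 0 with simplices:

  0-simplices (2): P, Q

so the chain groups are C_0 ≅ Z^2.

Now H_k = ker ∂_k / im ∂_{k+1}, so:

  H_0: rank C_0 − rank ∂_1 = 2 − 0 = 2, and there is no ∂_1, so H_0 = Z^2.

H_0 ≅ Z^2.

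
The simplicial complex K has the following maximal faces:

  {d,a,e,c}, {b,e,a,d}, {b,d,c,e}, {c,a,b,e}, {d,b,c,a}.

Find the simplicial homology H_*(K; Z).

H_0 = Z,  H_1 = 0,  H_2 = 0,  H_3 = Z.

We work with the vertex ordering a < b < c < d < e. The simplices of K, each written with vertices in increasing order, are:

  0-simplices (5): a, b, c, d, e
  1-simplices (10): ab, ac, ad, ae, bc, bd, be, cd, ce, de
  2-simplices (10): abc, abd, abe, acd, ace, ade, bcd, bce, bde, cde
  3-simplices (5): abcd, abce, abde, acde, bcde

so the chain groups are C_0 ≅ Z^5, C_1 ≅ Z^10, C_2 ≅ Z^10, C_3 ≅ Z^5.

∂_1: C_1 → C_0 is given by ∂[p,q] = [q] − [p].
As a 5×10 matrix over Z this has rank 4, with invariant factors (1,1,1,1).

Boundary ∂_2: C_2 → C_1 sends each 2-simplex [p,q,r] to [q,r] − [p,r] + [p,q]. For instance
  ∂ade = de − ae + ad,
  ∂ace = ce − ae + ac.
As a 10×10 matrix over Z this has rank 6, with invariant factors (1,1,1,1,1,1).

Boundary ∂_3: C_3 → C_2 sends each 3-simplex σ to the alternating sum Σ_i (−1)^i (σ with its i-th vertex removed). For instance
  ∂acde = cde − ade + ace − acd,
  ∂abde = bde − ade + abe − abd.
The 10×5 boundary matrix has rank 4 and Smith normal form diag(1,1,1,1).

From H_k ≅ ker(∂_k) / im(∂_{k+1}) we obtain:

  H_0: rank C_0 − rank ∂_1 = 5 − 4 = 1, and the invariant factors of ∂_1 are all 1, so H_0 = Z.
  H_1: rank ker ∂_1 − rank ∂_2 = (10 − 4) − 6 = 0, and the invariant factors of ∂_2 are all 1, so H_1 = 0.
  H_2: rank ker ∂_2 − rank ∂_3 = (10 − 6) − 4 = 0, and the invariant factors of ∂_3 are all 1, so H_2 = 0.
  H_3: rank ker ∂_3 − rank ∂_4 = (5 − 4) − 0 = 1, and there is no ∂_4, so H_3 = Z.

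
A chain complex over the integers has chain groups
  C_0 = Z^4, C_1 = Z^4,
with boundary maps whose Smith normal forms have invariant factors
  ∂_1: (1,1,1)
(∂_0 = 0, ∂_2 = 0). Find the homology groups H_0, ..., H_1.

H_0: b_0 = 4 − 0 − 3 = 1; torsion from ∂_1 factors > 1: none. So H_0 = Z.
H_1: b_1 = 4 − 3 − 0 = 1; torsion from ∂_2 factors > 1: none. So H_1 = Z.

H_0 = Z,  H_1 = Z.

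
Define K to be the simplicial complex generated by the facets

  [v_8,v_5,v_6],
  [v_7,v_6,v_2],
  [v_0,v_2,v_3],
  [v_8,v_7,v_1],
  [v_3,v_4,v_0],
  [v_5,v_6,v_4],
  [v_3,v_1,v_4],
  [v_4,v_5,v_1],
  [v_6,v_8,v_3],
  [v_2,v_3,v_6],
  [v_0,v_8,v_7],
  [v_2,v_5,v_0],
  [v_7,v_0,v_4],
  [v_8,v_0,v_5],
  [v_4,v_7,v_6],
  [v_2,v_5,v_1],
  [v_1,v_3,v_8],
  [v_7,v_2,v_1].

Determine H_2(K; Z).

H_2 ≅ Z.

Take the total order v_0 < v_1 < v_2 < v_3 < v_4 < v_5 < v_6 < v_7 < v_8 on the vertex set. Then K (dimension 2) consists of the simplices:

  0-simplices (9): [v_0], [v_1], [v_2], [v_3], [v_4], [v_5], [v_6], [v_7], [v_8]
  1-simplices (27): (27 of them)
  2-simplices (18): (18 of them)

Hence C_0 ≅ Z^9, C_1 ≅ Z^27, C_2 ≅ Z^18.

The boundary map ∂_1: C_1 → C_0 sends each edge [p,q] (with p < q) to q − p.
This gives a 9×27 integer matrix of rank 8; reducing to Smith normal form yields diagonal entries (1,1,1,1,1,1,1,1).

∂_2: C_2 → C_1 sends each 2-simplex [p,q,r] to [q,r] − [p,r] + [p,q]. For instance
  ∂[v_0,v_5,v_8] = [v_5,v_8] − [v_0,v_8] + [v_0,v_5],
  ∂[v_4,v_5,v_6] = [v_5,v_6] − [v_4,v_6] + [v_4,v_5].
As a 27×18 matrix over Z this has rank 17, with invariant factors (1,1,1,1,1,1,1,1,1,1,1,1,1,1,1,1,1).

Computing H_k = (kernel of ∂_k) / (image of ∂_{k+1}):

  H_2: rank ker ∂_2 − rank ∂_3 = (18 − 17) − 0 = 1, and there is no ∂_3, so H_2 ≅ Z.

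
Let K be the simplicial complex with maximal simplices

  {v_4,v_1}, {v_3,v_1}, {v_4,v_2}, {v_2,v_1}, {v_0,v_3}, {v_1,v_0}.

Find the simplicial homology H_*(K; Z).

H_0 ≅ Z,  H_1 ≅ Z^2.

Order the vertices as v_0 < v_1 < v_2 < v_3 < v_4. Listing each simplex with vertices in this order, K has dimension 1 with simplices:

  0-simplices (5): [v_0], [v_1], [v_2], [v_3], [v_4]
  1-simplices (6): [v_0,v_1], [v_0,v_3], [v_1,v_2], [v_1,v_3], [v_1,v_4], [v_2,v_4]

Hence C_0 ≅ Z^5, C_1 ≅ Z^6.

The boundary map ∂_1: C_1 → C_0 sends each edge [p,q] (with p < q) to q − p.
The resulting 5×6 matrix has rank 4, and its Smith normal form has invariant factors (1,1,1,1).

Now H_k = ker ∂_k / im ∂_{k+1}, so:

  H_0: rank C_0 − rank ∂_1 = 5 − 4 = 1, and the invariant factors of ∂_1 are all 1, so H_0 ≅ Z.
  H_1: rank ker ∂_1 − rank ∂_2 = (6 − 4) − 0 = 2, and there is no ∂_2, so H_1 ≅ Z^2.

As a check, the Euler characteristic is 5 − 6 = -1, which agrees with 1 − 2 = -1.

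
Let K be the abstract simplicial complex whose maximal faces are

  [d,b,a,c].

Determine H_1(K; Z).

H_1 = 0.

K has 4 vertices, 6 edges, 4 triangles, 1 3-simplex.
rank ∂_1 = 3, rank ∂_2 = 3 ⇒ b_1 = 6 − 3 − 3 = 0; all invariant factors of ∂_2 are 1 so no torsion. So H_1 = 0.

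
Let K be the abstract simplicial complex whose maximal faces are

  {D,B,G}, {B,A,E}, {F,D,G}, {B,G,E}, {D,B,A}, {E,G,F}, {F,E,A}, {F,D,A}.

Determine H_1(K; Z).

H_1 ≅ 0.

K has 6 vertices, 12 edges, 8 triangles.
rank ∂_1 = 5, rank ∂_2 = 7 ⇒ b_1 = 12 − 5 − 7 = 0; all invariant factors of ∂_2 are 1 so no torsion. So H_1 ≅ 0.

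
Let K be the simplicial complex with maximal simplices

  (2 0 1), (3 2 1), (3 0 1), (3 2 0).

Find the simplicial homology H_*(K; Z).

Fix the vertex order 0 < 1 < 2 < 3 and write every simplex with vertices in increasing order. Then dim K = 2 and the simplices of K are:

  0-simplices (4): [0], [1], [2], [3]
  1-simplices (6): [0,1], [0,2], [0,3], [1,2], [1,3], [2,3]
  2-simplices (4): [0,1,2], [0,1,3], [0,2,3], [1,2,3]

Hence C_0 ≅ Z^4, C_1 ≅ Z^6, C_2 ≅ Z^4.

Boundary ∂_1: C_1 → C_0 sends each edge [p,q] (with p < q) to q − p. For instance
  ∂[1,3] = [3] − [1].
The 4×6 boundary matrix has rank 3 and Smith normal form diag(1,1,1).

Boundary ∂_2: C_2 → C_1 maps a triangle to the signed sum of its edges. For instance
  ∂[0,1,2] = [1,2] − [0,2] + [0,1],
  ∂[0,2,3] = [2,3] − [0,3] + [0,2].
This gives a 6×4 integer matrix of rank 3; reducing to Smith normal form yields diagonal entries (1,1,1).

Now H_k = ker ∂_k / im ∂_{k+1}, so:

  H_0: rank C_0 − rank ∂_1 = 4 − 3 = 1, and the invariant factors of ∂_1 are all 1, so H_0 = Z.
  H_1: rank ker ∂_1 − rank ∂_2 = (6 − 3) − 3 = 0, and the invariant factors of ∂_2 are all 1, so H_1 = 0.
  H_2: rank ker ∂_2 − rank ∂_3 = (4 − 3) − 0 = 1, and there is no ∂_3, so H_2 = Z.

(K is a triangulation of the 2-sphere S^2.)

H_0 ≅ Z,  H_1 = 0,  H_2 ≅ Z.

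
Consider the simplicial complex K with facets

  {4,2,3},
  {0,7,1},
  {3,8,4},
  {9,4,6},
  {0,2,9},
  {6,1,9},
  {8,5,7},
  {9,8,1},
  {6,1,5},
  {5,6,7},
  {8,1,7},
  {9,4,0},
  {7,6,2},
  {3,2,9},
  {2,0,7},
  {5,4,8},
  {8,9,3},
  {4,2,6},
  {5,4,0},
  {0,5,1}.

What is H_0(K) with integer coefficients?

We work with the vertex ordering 0 < 1 < 2 < 3 < 4 < 5 < 6 < 7 < 8 < 9. The simplices of K, each written with vertices in increasing order, are:

  0-simplices (10): [0], [1], [2], [3], [4], [5], [6], [7], [8], [9]
  1-simplices (30): (30 of them)
  2-simplices (20): (20 of them)

Hence C_0 ≅ Z^10, C_1 ≅ Z^30, C_2 ≅ Z^20.

∂_1: C_1 → C_0 maps an edge to its endpoints' difference, ∂[p,q] = q − p.
This gives a 10×30 integer matrix of rank 9; reducing to Smith normal form yields diagonal entries (1,1,1,1,1,1,1,1,1).

∂_2: C_2 → C_1 sends each 2-simplex [p,q,r] to [q,r] − [p,r] + [p,q]. For instance
  ∂[2,3,4] = [3,4] − [2,4] + [2,3],
  ∂[5,7,8] = [7,8] − [5,8] + [5,7].
This gives a 30×20 integer matrix of rank 20; reducing to Smith normal form yields diagonal entries (1,1,1,1,1,1,1,1,1,1,1,1,1,1,1,1,1,1,1,2).

From H_k ≅ ker(∂_k) / im(∂_{k+1}) we obtain:

  H_0: rank C_0 − rank ∂_1 = 10 − 9 = 1, and the invariant factors of ∂_1 are all 1, so H_0 = Z.

H_0 ≅ Z.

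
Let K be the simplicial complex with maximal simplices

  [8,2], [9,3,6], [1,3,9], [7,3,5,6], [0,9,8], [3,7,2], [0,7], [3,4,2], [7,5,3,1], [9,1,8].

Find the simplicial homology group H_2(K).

H_2 = 0.

Order the vertices as 0 < 1 < 2 < 3 < 4 < 5 < 6 < 7 < 8 < 9. Listing each simplex with vertices in this order, K has dimension 3 with simplices:

  0-simplices (10): [0], [1], [2], [3], [4], [5], [6], [7], [8], [9]
  1-simplices (22): [0,7], [0,8], [0,9], [1,3], [1,5], [1,7], [1,8], [1,9], [2,3], [2,4], [2,7], [2,8], [3,4], [3,5], [3,6], [3,7], [3,9], [5,6], [5,7], [6,7], [6,9], [8,9]
  2-simplices (13): [0,8,9], [1,3,5], [1,3,7], [1,3,9], [1,5,7], [1,8,9], [2,3,4], [2,3,7], [3,5,6], [3,5,7], [3,6,7], [3,6,9], [5,6,7]
  3-simplices (2): [1,3,5,7], [3,5,6,7]

so the chain groups are C_0 ≅ Z^10, C_1 ≅ Z^22, C_2 ≅ Z^13, C_3 ≅ Z^2.

∂_1: C_1 → C_0 maps an edge to its endpoints' difference, ∂[p,q] = q − p. For instance
  ∂[3,7] = [7] − [3].
This gives a 10×22 integer matrix of rank 9; reducing to Smith normal form yields diagonal entries (1,1,1,1,1,1,1,1,1).

Boundary ∂_2: C_2 → C_1 acts by ∂[p,q,r] = [q,r] − [p,r] + [p,q]. For instance
  ∂[3,6,7] = [6,7] − [3,7] + [3,6],
  ∂[1,5,7] = [5,7] − [1,7] + [1,5].
This gives a 22×13 integer matrix of rank 11; reducing to Smith normal form yields diagonal entries (1,1,1,1,1,1,1,1,1,1,1).

Boundary ∂_3: C_3 → C_2 sends each 3-simplex σ to the alternating sum Σ_i (−1)^i (σ with its i-th vertex removed). For instance
  ∂[1,3,5,7] = [3,5,7] − [1,5,7] + [1,3,7] − [1,3,5],
  ∂[3,5,6,7] = [5,6,7] − [3,6,7] + [3,5,7] − [3,5,6].
The 13×2 boundary matrix has rank 2 and Smith normal form diag(1,1).

Reading off H_k = ker ∂_k / im ∂_{k+1}:

  H_2: rank ker ∂_2 − rank ∂_3 = (13 − 11) − 2 = 0, and the invariant factors of ∂_3 are all 1, so H_2 = 0.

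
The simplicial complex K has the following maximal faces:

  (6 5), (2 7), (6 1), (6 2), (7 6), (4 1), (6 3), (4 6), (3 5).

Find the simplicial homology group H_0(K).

H_0 ≅ Z.

Take the total order 1 < 2 < 3 < 4 < 5 < 6 < 7 on the vertex set. Then K (dimension 1) consists of the simplices:

  0-simplices (7): [1], [2], [3], [4], [5], [6], [7]
  1-simplices (9): [1,4], [1,6], [2,6], [2,7], [3,5], [3,6], [4,6], [5,6], [6,7]

Hence C_0 ≅ Z^7, C_1 ≅ Z^9.

Boundary ∂_1: C_1 → C_0 is given by ∂[p,q] = [q] − [p].
This gives a 7×9 integer matrix of rank 6; reducing to Smith normal form yields diagonal entries (1,1,1,1,1,1).

Computing H_k = (kernel of ∂_k) / (image of ∂_{k+1}):

  H_0: rank C_0 − rank ∂_1 = 7 − 6 = 1, and the invariant factors of ∂_1 are all 1, so H_0 ≅ Z.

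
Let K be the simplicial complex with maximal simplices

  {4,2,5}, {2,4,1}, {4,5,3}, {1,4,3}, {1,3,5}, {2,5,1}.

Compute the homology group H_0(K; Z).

H_0 ≅ Z.

Order the vertices as 1 < 2 < 3 < 4 < 5. Listing each simplex with vertices in this order, K has dimension 2 with simplices:

  0-simplices (5): [1], [2], [3], [4], [5]
  1-simplices (9): [1,2], [1,3], [1,4], [1,5], [2,4], [2,5], [3,4], [3,5], [4,5]
  2-simplices (6): [1,2,4], [1,2,5], [1,3,4], [1,3,5], [2,4,5], [3,4,5]

Hence C_0 ≅ Z^5, C_1 ≅ Z^9, C_2 ≅ Z^6.

Boundary ∂_1: C_1 → C_0 is given by ∂[p,q] = [q] − [p].
As a 5×9 matrix over Z this has rank 4, with invariant factors (1,1,1,1).

Boundary ∂_2: C_2 → C_1 sends each 2-simplex [p,q,r] to [q,r] − [p,r] + [p,q]. For instance
  ∂[1,3,4] = [3,4] − [1,4] + [1,3],
  ∂[1,3,5] = [3,5] − [1,5] + [1,3].
This gives a 9×6 integer matrix of rank 5; reducing to Smith normal form yields diagonal entries (1,1,1,1,1).

From H_k ≅ ker(∂_k) / im(∂_{k+1}) we obtain:

  H_0: rank C_0 − rank ∂_1 = 5 − 4 = 1, and the invariant factors of ∂_1 are all 1, so H_0 = Z.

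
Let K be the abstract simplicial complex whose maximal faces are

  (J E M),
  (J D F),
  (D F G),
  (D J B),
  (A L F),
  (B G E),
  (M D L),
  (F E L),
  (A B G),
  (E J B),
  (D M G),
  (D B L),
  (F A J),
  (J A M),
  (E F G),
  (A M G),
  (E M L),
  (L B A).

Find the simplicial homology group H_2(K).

H_2 = Z.

Order the vertices as A < B < D < E < F < G < J < L < M. Listing each simplex with vertices in this order, K has dimension 2 with simplices:

  0-simplices (9): A, B, D, E, F, G, J, L, M
  1-simplices (27): AB, AF, AG, AJ, AL, AM, BD, BE, BG, BJ, BL, DF, DG, DJ, DL, DM, EF, EG, EJ, EL, EM, FG, FJ, FL, GM, JM, LM
  2-simplices (18): ABG, ABL, AFJ, AFL, AGM, AJM, BDJ, BDL, BEG, BEJ, DFG, DFJ, DGM, DLM, EFG, EFL, EJM, ELM

giving chain groups C_0 ≅ Z^9, C_1 ≅ Z^27, C_2 ≅ Z^18.

Boundary ∂_1: C_1 → C_0 maps an edge to its endpoints' difference, ∂[p,q] = q − p. For instance
  ∂EM = M − E.
The 9×27 boundary matrix has rank 8 and Smith normal form diag(1,1,1,1,1,1,1,1).

The boundary map ∂_2: C_2 → C_1 acts by ∂[p,q,r] = [q,r] − [p,r] + [p,q]. For instance
  ∂EFG = FG − EG + EF,
  ∂BEJ = EJ − BJ + BE.
As a 27×18 matrix over Z this has rank 17, with invariant factors (1,1,1,1,1,1,1,1,1,1,1,1,1,1,1,1,1).

From H_k ≅ ker(∂_k) / im(∂_{k+1}) we obtain:

  H_2: rank ker ∂_2 − rank ∂_3 = (18 − 17) − 0 = 1, and there is no ∂_3, so H_2 ≅ Z.

(K is a triangulation of the torus T^2.)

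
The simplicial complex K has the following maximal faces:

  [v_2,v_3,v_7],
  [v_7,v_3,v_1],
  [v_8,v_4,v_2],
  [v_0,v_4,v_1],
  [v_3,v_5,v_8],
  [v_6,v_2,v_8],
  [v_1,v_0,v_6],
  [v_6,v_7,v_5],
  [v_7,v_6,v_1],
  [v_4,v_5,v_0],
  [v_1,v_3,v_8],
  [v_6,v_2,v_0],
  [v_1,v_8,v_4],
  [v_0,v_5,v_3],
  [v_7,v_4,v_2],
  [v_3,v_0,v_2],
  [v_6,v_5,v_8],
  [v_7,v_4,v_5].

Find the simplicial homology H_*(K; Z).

We work with the vertex ordering v_0 < v_1 < v_2 < v_3 < v_4 < v_5 < v_6 < v_7 < v_8. The simplices of K, each written with vertices in increasing order, are:

  0-simplices (9): [v_0], [v_1], [v_2], [v_3], [v_4], [v_5], [v_6], [v_7], [v_8]
  1-simplices (27): (27 of them)
  2-simplices (18): (18 of them)

so the chain groups are C_0 ≅ Z^9, C_1 ≅ Z^27, C_2 ≅ Z^18.

∂_1: C_1 → C_0 maps an edge to its endpoints' difference, ∂[p,q] = q − p.
The 9×27 boundary matrix has rank 8 and Smith normal form diag(1,1,1,1,1,1,1,1).

∂_2: C_2 → C_1 sends each 2-simplex [p,q,r] to [q,r] − [p,r] + [p,q]. For instance
  ∂[v_5,v_6,v_7] = [v_6,v_7] − [v_5,v_7] + [v_5,v_6],
  ∂[v_1,v_3,v_7] = [v_3,v_7] − [v_1,v_7] + [v_1,v_3].
As a 27×18 matrix over Z this has rank 17, with invariant factors (1,1,1,1,1,1,1,1,1,1,1,1,1,1,1,1,1).

Now H_k = ker ∂_k / im ∂_{k+1}, so:

  H_0: rank C_0 − rank ∂_1 = 9 − 8 = 1, and the invariant factors of ∂_1 are all 1, so H_0 = Z.
  H_1: rank ker ∂_1 − rank ∂_2 = (27 − 8) − 17 = 2, and the invariant factors of ∂_2 are all 1, so H_1 = Z^2.
  H_2: rank ker ∂_2 − rank ∂_3 = (18 − 17) − 0 = 1, and there is no ∂_3, so H_2 = Z.

H_0 ≅ Z,  H_1 ≅ Z^2,  H_2 ≅ Z.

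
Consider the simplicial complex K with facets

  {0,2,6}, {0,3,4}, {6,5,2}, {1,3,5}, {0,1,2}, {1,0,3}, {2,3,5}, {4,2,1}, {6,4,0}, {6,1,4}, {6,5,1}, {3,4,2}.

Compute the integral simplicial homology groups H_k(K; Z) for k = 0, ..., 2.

Take the total order 0 < 1 < 2 < 3 < 4 < 5 < 6 on the vertex set. Then K (dimension 2) consists of the simplices:

  0-simplices (7): [0], [1], [2], [3], [4], [5], [6]
  1-simplices (18): [0,1], [0,2], [0,3], [0,4], [0,6], [1,2], [1,3], [1,4], [1,5], [1,6], [2,3], [2,4], [2,5], [2,6], [3,4], [3,5], [4,6], [5,6]
  2-simplices (12): [0,1,2], [0,1,3], [0,2,6], [0,3,4], [0,4,6], [1,2,4], [1,3,5], [1,4,6], [1,5,6], [2,3,4], [2,3,5], [2,5,6]

Hence C_0 ≅ Z^7, C_1 ≅ Z^18, C_2 ≅ Z^12.

The boundary map ∂_1: C_1 → C_0 is given by ∂[p,q] = [q] − [p]. For instance
  ∂[0,4] = [4] − [0].
The 7×18 boundary matrix has rank 6 and Smith normal form diag(1,1,1,1,1,1).

Boundary ∂_2: C_2 → C_1 maps a triangle to the signed sum of its edges. For instance
  ∂[2,5,6] = [5,6] − [2,6] + [2,5],
  ∂[1,4,6] = [4,6] − [1,6] + [1,4].
As a 18×12 matrix over Z this has rank 12, with invariant factors (1,1,1,1,1,1,1,1,1,1,1,2).

Computing H_k = (kernel of ∂_k) / (image of ∂_{k+1}):

  H_0: rank C_0 − rank ∂_1 = 7 − 6 = 1, and the invariant factors of ∂_1 are all 1, so H_0 ≅ Z.
  H_1: rank ker ∂_1 − rank ∂_2 = (18 − 6) − 12 = 0, and ∂_2 has invariant factor 2 > 1, so H_1 ≅ Z/2.
  H_2: rank ker ∂_2 − rank ∂_3 = (12 − 12) − 0 = 0, and there is no ∂_3, so H_2 ≅ 0.

As a check, the Euler characteristic is 7 − 18 + 12 = 1, which agrees with 1 − 0 + 0 = 1.
(K is a triangulation of the real projective plane RP^2.)

H_0 = Z,  H_1 = Z/2,  H_2 = 0.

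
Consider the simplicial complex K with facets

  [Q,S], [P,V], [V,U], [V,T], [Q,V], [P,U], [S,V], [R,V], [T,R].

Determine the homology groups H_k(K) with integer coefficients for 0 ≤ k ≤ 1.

We work with the vertex ordering P < Q < R < S < T < U < V. The simplices of K, each written with vertices in increasing order, are:

  0-simplices (7): P, Q, R, S, T, U, V
  1-simplices (9): PU, PV, QS, QV, RT, RV, SV, TV, UV

giving chain groups C_0 ≅ Z^7, C_1 ≅ Z^9.

∂_1: C_1 → C_0 sends each edge [p,q] (with p < q) to q − p. For instance
  ∂PU = U − P.
The 7×9 boundary matrix has rank 6 and Smith normal form diag(1,1,1,1,1,1).

Computing H_k = (kernel of ∂_k) / (image of ∂_{k+1}):

  H_0: rank C_0 − rank ∂_1 = 7 − 6 = 1, and the invariant factors of ∂_1 are all 1, so H_0 = Z.
  H_1: rank ker ∂_1 − rank ∂_2 = (9 − 6) − 0 = 3, and there is no ∂_2, so H_1 = Z^3.

As a check, the Euler characteristic is 7 − 9 = -2, which agrees with 1 − 3 = -2.

H_0 ≅ Z,  H_1 ≅ Z^3.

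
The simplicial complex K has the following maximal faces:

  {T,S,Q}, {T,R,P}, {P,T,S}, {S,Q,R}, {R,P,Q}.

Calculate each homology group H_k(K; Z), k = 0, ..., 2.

Order the vertices as P < Q < R < S < T. Listing each simplex with vertices in this order, K has dimension 2 with simplices:

  0-simplices (5): P, Q, R, S, T
  1-simplices (10): PQ, PR, PS, PT, QR, QS, QT, RS, RT, ST
  2-simplices (5): PQR, PRT, PST, QRS, QST

giving chain groups C_0 ≅ Z^5, C_1 ≅ Z^10, C_2 ≅ Z^5.

The boundary map ∂_1: C_1 → C_0 sends each edge [p,q] (with p < q) to q − p. For instance
  ∂ST = T − S.
The 5×10 boundary matrix has rank 4 and Smith normal form diag(1,1,1,1).

Boundary ∂_2: C_2 → C_1 acts by ∂[p,q,r] = [q,r] − [p,r] + [p,q]. For instance
  ∂QRS = RS − QS + QR,
  ∂QST = ST − QT + QS.
The 10×5 boundary matrix has rank 5 and Smith normal form diag(1,1,1,1,1).

Now H_k = ker ∂_k / im ∂_{k+1}, so:

  H_0: rank C_0 − rank ∂_1 = 5 − 4 = 1, and the invariant factors of ∂_1 are all 1, so H_0 = Z.
  H_1: rank ker ∂_1 − rank ∂_2 = (10 − 4) − 5 = 1, and the invariant factors of ∂_2 are all 1, so H_1 = Z.
  H_2: rank ker ∂_2 − rank ∂_3 = (5 − 5) − 0 = 0, and there is no ∂_3, so H_2 = 0.

As a check, the Euler characteristic is 5 − 10 + 5 = 0, which agrees with 1 − 1 + 0 = 0.

H_0 ≅ Z,  H_1 ≅ Z,  H_2 = 0.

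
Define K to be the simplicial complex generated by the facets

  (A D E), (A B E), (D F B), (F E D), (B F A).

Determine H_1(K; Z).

K has 5 vertices, 10 edges, 5 triangles.
rank ∂_1 = 4, rank ∂_2 = 5 ⇒ b_1 = 10 − 4 − 5 = 1; all invariant factors of ∂_2 are 1 so no torsion. So H_1 ≅ Z.

H_1 ≅ Z.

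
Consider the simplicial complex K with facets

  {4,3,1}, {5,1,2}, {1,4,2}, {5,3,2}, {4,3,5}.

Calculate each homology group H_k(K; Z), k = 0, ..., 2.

H_0 = Z,  H_1 = Z,  H_2 = 0.

We work with the vertex ordering 1 < 2 < 3 < 4 < 5. The simplices of K, each written with vertices in increasing order, are:

  0-simplices (5): [1], [2], [3], [4], [5]
  1-simplices (10): [1,2], [1,3], [1,4], [1,5], [2,3], [2,4], [2,5], [3,4], [3,5], [4,5]
  2-simplices (5): [1,2,4], [1,2,5], [1,3,4], [2,3,5], [3,4,5]

so the chain groups are C_0 ≅ Z^5, C_1 ≅ Z^10, C_2 ≅ Z^5.

The boundary map ∂_1: C_1 → C_0 maps an edge to its endpoints' difference, ∂[p,q] = q − p.
The 5×10 boundary matrix has rank 4 and Smith normal form diag(1,1,1,1).

∂_2: C_2 → C_1 maps a triangle to the signed sum of its edges. For instance
  ∂[3,4,5] = [4,5] − [3,5] + [3,4],
  ∂[2,3,5] = [3,5] − [2,5] + [2,3].
As a 10×5 matrix over Z this has rank 5, with invariant factors (1,1,1,1,1).

Computing H_k = (kernel of ∂_k) / (image of ∂_{k+1}):

  H_0: rank C_0 − rank ∂_1 = 5 − 4 = 1, and the invariant factors of ∂_1 are all 1, so H_0 = Z.
  H_1: rank ker ∂_1 − rank ∂_2 = (10 − 4) − 5 = 1, and the invariant factors of ∂_2 are all 1, so H_1 = Z.
  H_2: rank ker ∂_2 − rank ∂_3 = (5 − 5) − 0 = 0, and there is no ∂_3, so H_2 = 0.

(K is a triangulation of the Möbius band.)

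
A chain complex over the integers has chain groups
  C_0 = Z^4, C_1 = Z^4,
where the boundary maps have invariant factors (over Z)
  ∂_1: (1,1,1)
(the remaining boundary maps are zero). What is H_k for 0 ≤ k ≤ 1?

H_0: b_0 = 4 − 0 − 3 = 1; torsion from ∂_1 factors > 1: none. So H_0 = Z.
H_1: b_1 = 4 − 3 − 0 = 1; torsion from ∂_2 factors > 1: none. So H_1 = Z.

H_0 = Z,  H_1 = Z.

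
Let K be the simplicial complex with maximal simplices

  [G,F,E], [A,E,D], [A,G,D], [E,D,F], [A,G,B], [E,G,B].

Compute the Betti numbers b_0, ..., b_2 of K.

b_0 = 1, b_1 = 1, b_2 = 0.

Fix the vertex order A < B < D < E < F < G and write every simplex with vertices in increasing order. Then dim K = 2 and the simplices of K are:

  0-simplices (6): A, B, D, E, F, G
  1-simplices (12): AB, AD, AE, AG, BE, BG, DE, DF, DG, EF, EG, FG
  2-simplices (6): ABG, ADE, ADG, BEG, DEF, EFG

so the chain groups are C_0 ≅ Z^6, C_1 ≅ Z^12, C_2 ≅ Z^6.

Boundary ∂_1: C_1 → C_0 maps an edge to its endpoints' difference, ∂[p,q] = q − p. For instance
  ∂DE = E − D.
This gives a 6×12 integer matrix of rank 5; reducing to Smith normal form yields diagonal entries (1,1,1,1,1).

∂_2: C_2 → C_1 maps a triangle to the signed sum of its edges. For instance
  ∂BEG = EG − BG + BE,
  ∂ADG = DG − AG + AD.
As a 12×6 matrix over Z this has rank 6, with invariant factors (1,1,1,1,1,1).

From H_k ≅ ker(∂_k) / im(∂_{k+1}) we obtain:

  H_0: rank C_0 − rank ∂_1 = 6 − 5 = 1, and the invariant factors of ∂_1 are all 1, so H_0 = Z.
  H_1: rank ker ∂_1 − rank ∂_2 = (12 − 5) − 6 = 1, and the invariant factors of ∂_2 are all 1, so H_1 = Z.
  H_2: rank ker ∂_2 − rank ∂_3 = (6 − 6) − 0 = 0, and there is no ∂_3, so H_2 = 0.

(K is a triangulation of the cylinder S^1 x I.)

Hence the Betti numbers are b_0 = 1, b_1 = 1, b_2 = 0.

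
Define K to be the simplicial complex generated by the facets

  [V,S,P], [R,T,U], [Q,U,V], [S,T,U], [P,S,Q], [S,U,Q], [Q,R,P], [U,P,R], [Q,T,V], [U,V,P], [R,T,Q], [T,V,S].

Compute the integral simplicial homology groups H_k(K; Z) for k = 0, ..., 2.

Fix the vertex order P < Q < R < S < T < U < V and write every simplex with vertices in increasing order. Then dim K = 2 and the simplices of K are:

  0-simplices (7): P, Q, R, S, T, U, V
  1-simplices (18): PQ, PR, PS, PU, PV, QR, QS, QT, QU, QV, RT, RU, ST, SU, SV, TU, TV, UV
  2-simplices (12): PQR, PQS, PRU, PSV, PUV, QRT, QSU, QTV, QUV, RTU, STU, STV

Hence C_0 ≅ Z^7, C_1 ≅ Z^18, C_2 ≅ Z^12.

∂_1: C_1 → C_0 is given by ∂[p,q] = [q] − [p]. For instance
  ∂PU = U − P.
The 7×18 boundary matrix has rank 6 and Smith normal form diag(1,1,1,1,1,1).

Boundary ∂_2: C_2 → C_1 acts by ∂[p,q,r] = [q,r] − [p,r] + [p,q]. For instance
  ∂PQS = QS − PS + PQ,
  ∂STV = TV − SV + ST.
The 18×12 boundary matrix has rank 12 and Smith normal form diag(1,1,1,1,1,1,1,1,1,1,1,2).

Now H_k = ker ∂_k / im ∂_{k+1}, so:

  H_0: rank C_0 − rank ∂_1 = 7 − 6 = 1, and the invariant factors of ∂_1 are all 1, so H_0 = Z.
  H_1: rank ker ∂_1 − rank ∂_2 = (18 − 6) − 12 = 0, and ∂_2 has invariant factor 2 > 1, so H_1 = Z/2.
  H_2: rank ker ∂_2 − rank ∂_3 = (12 − 12) − 0 = 0, and there is no ∂_3, so H_2 = 0.

H_0 = Z,  H_1 = Z/2,  H_2 = 0.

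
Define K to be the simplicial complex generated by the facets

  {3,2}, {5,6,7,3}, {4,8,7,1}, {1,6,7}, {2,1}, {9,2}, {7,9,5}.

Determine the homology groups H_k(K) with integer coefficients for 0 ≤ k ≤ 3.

Fix the vertex order 1 < 2 < 3 < 4 < 5 < 6 < 7 < 8 < 9 and write every simplex with vertices in increasing order. Then dim K = 3 and the simplices of K are:

  0-simplices (9): [1], [2], [3], [4], [5], [6], [7], [8], [9]
  1-simplices (18): [1,2], [1,4], [1,6], [1,7], [1,8], [2,3], [2,9], [3,5], [3,6], [3,7], [4,7], [4,8], [5,6], [5,7], [5,9], [6,7], [7,8], [7,9]
  2-simplices (10): [1,4,7], [1,4,8], [1,6,7], [1,7,8], [3,5,6], [3,5,7], [3,6,7], [4,7,8], [5,6,7], [5,7,9]
  3-simplices (2): [1,4,7,8], [3,5,6,7]

so the chain groups are C_0 ≅ Z^9, C_1 ≅ Z^18, C_2 ≅ Z^10, C_3 ≅ Z^2.

Boundary ∂_1: C_1 → C_0 is given by ∂[p,q] = [q] − [p].
The 9×18 boundary matrix has rank 8 and Smith normal form diag(1,1,1,1,1,1,1,1).

The boundary map ∂_2: C_2 → C_1 sends each 2-simplex [p,q,r] to [q,r] − [p,r] + [p,q]. For instance
  ∂[4,7,8] = [7,8] − [4,8] + [4,7],
  ∂[5,7,9] = [7,9] − [5,9] + [5,7].
This gives a 18×10 integer matrix of rank 8; reducing to Smith normal form yields diagonal entries (1,1,1,1,1,1,1,1).

∂_3: C_3 → C_2 sends each 3-simplex σ to the alternating sum Σ_i (−1)^i (σ with its i-th vertex removed). For instance
  ∂[3,5,6,7] = [5,6,7] − [3,6,7] + [3,5,7] − [3,5,6],
  ∂[1,4,7,8] = [4,7,8] − [1,7,8] + [1,4,8] − [1,4,7].
This gives a 10×2 integer matrix of rank 2; reducing to Smith normal form yields diagonal entries (1,1).

Computing H_k = (kernel of ∂_k) / (image of ∂_{k+1}):

  H_0: rank C_0 − rank ∂_1 = 9 − 8 = 1, and the invariant factors of ∂_1 are all 1, so H_0 ≅ Z.
  H_1: rank ker ∂_1 − rank ∂_2 = (18 − 8) − 8 = 2, and the invariant factors of ∂_2 are all 1, so H_1 ≅ Z^2.
  H_2: rank ker ∂_2 − rank ∂_3 = (10 − 8) − 2 = 0, and the invariant factors of ∂_3 are all 1, so H_2 ≅ 0.
  H_3: rank ker ∂_3 − rank ∂_4 = (2 − 2) − 0 = 0, and there is no ∂_4, so H_3 ≅ 0.

As a check, the Euler characteristic is 9 − 18 + 10 − 2 = -1, which agrees with 1 − 2 + 0 − 0 = -1.

H_0 ≅ Z,  H_1 ≅ Z^2,  H_2 = 0,  H_3 = 0.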